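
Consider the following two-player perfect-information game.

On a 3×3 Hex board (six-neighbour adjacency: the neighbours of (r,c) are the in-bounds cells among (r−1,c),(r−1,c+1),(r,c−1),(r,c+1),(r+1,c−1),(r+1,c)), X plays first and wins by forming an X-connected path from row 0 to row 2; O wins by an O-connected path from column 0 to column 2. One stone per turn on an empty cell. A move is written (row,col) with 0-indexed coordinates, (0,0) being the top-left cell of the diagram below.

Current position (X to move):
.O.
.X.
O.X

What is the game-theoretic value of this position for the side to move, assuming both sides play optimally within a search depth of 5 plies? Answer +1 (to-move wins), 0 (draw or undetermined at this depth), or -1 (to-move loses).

[.O./.X./O.X] X move#1: (0,0):+1/XO./.X./O.X*, (0,2):+1/.OX/.X./O.X, (1,0):+1/.O./XX./O.X, (1,2):-1/.O./.XX/O.X, (2,1):-1/.O./.X./OXX
[XO./.X./O.X] O move#2: (0,2):-1/XOO/.X./O.X*, (1,0):-1/XO./OX./O.X, (1,2):-1/XO./.XO/O.X, (2,1):-1/XO./.X./OOX
[XOO/.X./O.X] X move#3: (1,0):+1/XOO/XX./O.X*, (1,2):-1/XOO/.XX/O.X, (2,1):-1/XOO/.X./OXX
[XOO/XX./O.X] O move#4: (1,2):-1/XOO/XXO/O.X*, (2,1):-1/XOO/XX./OOX
[XOO/XXO/O.X] X move#5: (2,1):+1/XOO/XXO/OXX*
[XOO/XXO/OXX] end (terminal -1, O#6); searched .O./.X./O.X to 5

value(.O./.X./O.X, X) = +1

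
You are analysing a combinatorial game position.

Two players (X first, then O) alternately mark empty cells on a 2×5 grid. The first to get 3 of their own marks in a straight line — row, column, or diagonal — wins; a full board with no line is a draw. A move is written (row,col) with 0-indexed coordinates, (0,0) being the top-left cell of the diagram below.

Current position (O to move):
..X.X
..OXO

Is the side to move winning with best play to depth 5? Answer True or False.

O winning at [..X.X/..OXO]: False

p1 O@[..X.X/..OXO]: (0,0)[O.X.X/..OXO]-1 (0,1)[.OX.X/..OXO]-1 (0,3)[..XOX/..OXO]+0* (1,0)[..X.X/O.OXO]-1 (1,1)[..X.X/.OOXO]-1
p2 X@[..XOX/..OXO]: (0,0)[X.XOX/..OXO]+0* (0,1)[.XXOX/..OXO]+0 (1,0)[..XOX/X.OXO]+0 (1,1)[..XOX/.XOXO]+0
p3 O@[X.XOX/..OXO]: (0,1)[XOXOX/..OXO]+0* (1,0)[X.XOX/O.OXO]-1 (1,1)[X.XOX/.OOXO]-1
p4 X@[XOXOX/..OXO]: (1,0)[XOXOX/X.OXO]+0* (1,1)[XOXOX/.XOXO]+0
p5 O@[XOXOX/X.OXO]: (1,1)[XOXOX/XOOXO]+0*
p6 X@[XOXOX/XOOXO] terminal +0; root [..X.X/..OXO] d5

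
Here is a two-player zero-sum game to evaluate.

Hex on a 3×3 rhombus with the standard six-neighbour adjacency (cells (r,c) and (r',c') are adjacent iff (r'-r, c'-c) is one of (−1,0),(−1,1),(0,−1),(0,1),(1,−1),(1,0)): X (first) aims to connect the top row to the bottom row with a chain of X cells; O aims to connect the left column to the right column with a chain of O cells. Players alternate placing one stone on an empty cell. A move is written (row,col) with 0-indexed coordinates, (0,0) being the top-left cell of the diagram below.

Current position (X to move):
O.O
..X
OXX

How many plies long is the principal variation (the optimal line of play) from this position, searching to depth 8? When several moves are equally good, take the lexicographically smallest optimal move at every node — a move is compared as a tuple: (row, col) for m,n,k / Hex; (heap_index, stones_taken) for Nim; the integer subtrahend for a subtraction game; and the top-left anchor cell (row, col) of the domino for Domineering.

PV length from [O.O/..X/OXX]: 2 plies

[O.O/..X/OXX] X move#1: (0,1):-1/OXO/..X/OXX*, (1,0):-1/O.O/X.X/OXX, (1,1):-1/O.O/.XX/OXX
[OXO/..X/OXX] O move#2: (1,0):-1/OXO/O.X/OXX, (1,1):+1/OXO/.OX/OXX*
[OXO/.OX/OXX] end (terminal -1, X#3); searched O.O/..X/OXX to 8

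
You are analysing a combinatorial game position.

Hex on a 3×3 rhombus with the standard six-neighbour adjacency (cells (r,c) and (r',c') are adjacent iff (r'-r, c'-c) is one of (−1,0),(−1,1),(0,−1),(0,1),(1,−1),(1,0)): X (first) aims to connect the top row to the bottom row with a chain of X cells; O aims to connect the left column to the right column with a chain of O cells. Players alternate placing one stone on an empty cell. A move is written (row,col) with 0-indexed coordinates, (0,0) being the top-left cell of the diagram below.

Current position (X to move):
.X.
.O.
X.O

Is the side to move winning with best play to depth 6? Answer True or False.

X winning at [.X./.O./X.O]: True

p1 X@[.X./.O./X.O]: (0,0)[XX./.O./X.O]-1 (0,2)[.XX/.O./X.O]-1 (1,0)[.X./XO./X.O]+1* (1,2)[.X./.OX/X.O]-1 (2,1)[.X./.O./XXO]-1
p2 O@[.X./XO./X.O] terminal -1; root [.X./.O./X.O] d6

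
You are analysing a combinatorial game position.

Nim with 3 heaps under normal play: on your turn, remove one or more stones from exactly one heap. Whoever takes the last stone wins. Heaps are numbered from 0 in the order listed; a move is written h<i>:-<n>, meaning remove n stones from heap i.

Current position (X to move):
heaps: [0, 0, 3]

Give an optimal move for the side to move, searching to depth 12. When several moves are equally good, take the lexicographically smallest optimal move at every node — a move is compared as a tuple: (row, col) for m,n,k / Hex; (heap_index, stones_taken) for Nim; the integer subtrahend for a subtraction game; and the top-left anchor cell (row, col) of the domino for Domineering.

ply 1, X at (0,0,3) | h2:-1=-1→(0,0,2); h2:-2=-1→(0,0,1); h2:-3=+1→(0,0,0)*
ply 2: (0,0,0) is terminal -1 (O); from (0,0,3) depth 12

X's best at [(0,0,3)]: h2:-3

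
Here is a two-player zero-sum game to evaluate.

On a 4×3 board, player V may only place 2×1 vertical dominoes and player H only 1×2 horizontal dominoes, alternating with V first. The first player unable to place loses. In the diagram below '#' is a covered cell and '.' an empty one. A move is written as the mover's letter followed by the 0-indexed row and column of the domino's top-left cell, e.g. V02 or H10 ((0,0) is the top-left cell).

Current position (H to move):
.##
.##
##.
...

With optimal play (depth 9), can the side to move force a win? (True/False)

ply 1, H at .##/.##/##./... | H30=-1→.##/.##/##./##.*; H31=-1→.##/.##/##./.##
ply 2, V at .##/.##/##./##. | V00=+1→###/###/##./##.*; V22=+1→.##/.##/###/###
ply 3: ###/###/##./##. is terminal -1 (H); from .##/.##/##./... depth 9

H winning at [.##/.##/##./...]: False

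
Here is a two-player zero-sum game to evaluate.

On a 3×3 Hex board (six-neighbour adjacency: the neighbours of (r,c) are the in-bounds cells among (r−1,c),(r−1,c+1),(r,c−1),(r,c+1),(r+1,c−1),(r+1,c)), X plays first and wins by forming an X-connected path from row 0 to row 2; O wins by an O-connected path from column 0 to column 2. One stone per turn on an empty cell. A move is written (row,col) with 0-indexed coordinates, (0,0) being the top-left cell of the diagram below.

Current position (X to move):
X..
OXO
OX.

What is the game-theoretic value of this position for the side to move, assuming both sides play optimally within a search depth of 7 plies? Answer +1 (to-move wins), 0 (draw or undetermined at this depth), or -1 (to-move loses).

[X../OXO/OX.] X move#1: (0,1):+1/XX./OXO/OX.*, (0,2):+1/X.X/OXO/OX., (2,2):+1/X../OXO/OXX
[XX./OXO/OX.] end (terminal -1, O#2); searched X../OXO/OX. to 7

value(X../OXO/OX., X) = +1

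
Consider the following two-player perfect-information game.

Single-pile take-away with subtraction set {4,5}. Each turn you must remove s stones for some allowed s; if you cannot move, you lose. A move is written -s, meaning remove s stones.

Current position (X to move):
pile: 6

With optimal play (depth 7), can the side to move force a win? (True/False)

[6] X move#1: -4:+1/2*, -5:+1/1
[2] end (terminal -1, O#2); searched 6 to 7

X winning at [6]: True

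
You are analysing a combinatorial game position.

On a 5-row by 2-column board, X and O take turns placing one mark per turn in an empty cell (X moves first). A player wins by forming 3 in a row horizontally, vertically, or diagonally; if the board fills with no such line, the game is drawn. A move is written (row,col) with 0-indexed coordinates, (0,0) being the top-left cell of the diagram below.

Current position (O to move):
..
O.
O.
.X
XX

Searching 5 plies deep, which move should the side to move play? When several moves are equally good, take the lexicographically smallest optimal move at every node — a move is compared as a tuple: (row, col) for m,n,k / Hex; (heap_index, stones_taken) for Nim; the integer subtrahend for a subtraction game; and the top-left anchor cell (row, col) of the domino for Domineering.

p1 O@[../O./O./.X/XX]: (0,0)[O./O./O./.X/XX]+1* (0,1)[.O/O./O./.X/XX]-1 (1,1)[../OO/O./.X/XX]-1 (2,1)[../O./OO/.X/XX]+1 (3,0)[../O./O./OX/XX]+1
p2 X@[O./O./O./.X/XX] terminal -1; root [../O./O./.X/XX] d5

O's best at [../O./O./.X/XX]: (0,0)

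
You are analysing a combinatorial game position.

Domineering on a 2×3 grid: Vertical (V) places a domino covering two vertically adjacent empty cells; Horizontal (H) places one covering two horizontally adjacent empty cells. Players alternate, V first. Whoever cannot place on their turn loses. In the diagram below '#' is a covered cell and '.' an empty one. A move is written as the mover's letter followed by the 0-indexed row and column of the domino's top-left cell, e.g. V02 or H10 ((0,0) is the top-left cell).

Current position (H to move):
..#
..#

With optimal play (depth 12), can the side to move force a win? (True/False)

ply 1, H at ..#/..# | H00=+1→###/..#*; H10=+1→..#/###
ply 2: ###/..# is terminal -1 (V); from ..#/..# depth 12

H winning at [..#/..#]: True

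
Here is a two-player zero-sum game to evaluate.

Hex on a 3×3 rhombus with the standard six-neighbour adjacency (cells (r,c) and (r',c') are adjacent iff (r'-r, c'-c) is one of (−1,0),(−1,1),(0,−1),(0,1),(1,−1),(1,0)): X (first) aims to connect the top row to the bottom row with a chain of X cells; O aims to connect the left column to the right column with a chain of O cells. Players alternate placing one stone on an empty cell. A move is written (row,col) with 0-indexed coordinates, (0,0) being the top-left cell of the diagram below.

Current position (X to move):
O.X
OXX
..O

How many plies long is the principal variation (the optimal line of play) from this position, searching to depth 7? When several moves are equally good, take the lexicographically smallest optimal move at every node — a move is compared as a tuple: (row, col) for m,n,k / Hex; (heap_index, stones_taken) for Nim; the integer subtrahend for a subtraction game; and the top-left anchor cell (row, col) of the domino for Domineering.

p1 X@[O.X/OXX/..O]: (0,1)[OXX/OXX/..O]+1* (2,0)[O.X/OXX/X.O]+1 (2,1)[O.X/OXX/.XO]+1
p2 O@[OXX/OXX/..O]: (2,0)[OXX/OXX/O.O]-1* (2,1)[OXX/OXX/.OO]-1
p3 X@[OXX/OXX/O.O]: (2,1)[OXX/OXX/OXO]+1*
p4 O@[OXX/OXX/OXO] terminal -1; root [O.X/OXX/..O] d7

PV length from [O.X/OXX/..O]: 3 plies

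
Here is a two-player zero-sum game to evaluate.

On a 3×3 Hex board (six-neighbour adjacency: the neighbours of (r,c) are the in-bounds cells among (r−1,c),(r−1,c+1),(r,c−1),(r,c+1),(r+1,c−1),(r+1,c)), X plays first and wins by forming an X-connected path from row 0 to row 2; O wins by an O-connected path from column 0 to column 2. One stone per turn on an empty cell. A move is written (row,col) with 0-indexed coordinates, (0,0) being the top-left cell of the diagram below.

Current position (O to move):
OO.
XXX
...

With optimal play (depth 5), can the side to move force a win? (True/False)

O winning at [OO./XXX/...]: True

ply 1, O at OO./XXX/... | (0,2)=+1→OOO/XXX/...*; (2,0)=-1→OO./XXX/O..; (2,1)=-1→OO./XXX/.O.; (2,2)=-1→OO./XXX/..O
ply 2: OOO/XXX/... is terminal -1 (X); from OO./XXX/... depth 5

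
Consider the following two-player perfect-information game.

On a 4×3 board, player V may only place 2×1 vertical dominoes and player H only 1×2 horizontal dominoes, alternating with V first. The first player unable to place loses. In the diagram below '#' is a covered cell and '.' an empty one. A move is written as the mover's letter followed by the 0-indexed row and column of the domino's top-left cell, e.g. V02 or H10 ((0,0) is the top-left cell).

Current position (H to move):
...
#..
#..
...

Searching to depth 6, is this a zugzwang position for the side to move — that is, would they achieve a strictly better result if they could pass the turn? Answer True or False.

zugzwang(.../#../#../..., H) = False

[.../#../#../...] H move#1: H00:-1/##./#../#../...*, H01:-1/.##/#../#../..., H11:-1/.../###/#../..., H21:-1/.../#../###/..., H30:-1/.../#../#../##., H31:-1/.../#../#../.##
[##./#../#../...] V move#2: V02:-1/###/#.#/#../..., V11:+1/##./##./##./...*, V12:+1/##./#.#/#.#/..., V21:+1/##./#../##./.#., V22:+1/##./#../#.#/..#
[##./##./##./...] H move#3: H30:-1/##./##./##./##.*, H31:-1/##./##./##./.##
[##./##./##./##.] V move#4: V02:+1/###/###/##./##.*, V12:+1/##./###/###/##., V22:+1/##./##./###/###
[###/###/##./##.] end (terminal -1, H#5); searched .../#../#../... to 6
if H skipped the turn, V would face:
~ [.../#../#../...] V move#1: V01:-1/.#./##./#../..., V02:-1/..#/#.#/#../..., V11:-1/.../##./##./..., V12:+1/.../#.#/#.#/...*, V21:-1/.../#../##./.#., V22:-1/.../#../#.#/..#
~ [.../#.#/#.#/...] H move#2: H00:-1/##./#.#/#.#/...*, H01:-1/.##/#.#/#.#/..., H30:-1/.../#.#/#.#/##., H31:-1/.../#.#/#.#/.##
~ [##./#.#/#.#/...] V move#3: V11:-1/##./###/###/..., V21:+1/##./#.#/###/.#.*
~ [##./#.#/###/.#.] end (terminal -1, H#4); searched .../#../#../... to 6
compare (H): move=-1 vs pass=-1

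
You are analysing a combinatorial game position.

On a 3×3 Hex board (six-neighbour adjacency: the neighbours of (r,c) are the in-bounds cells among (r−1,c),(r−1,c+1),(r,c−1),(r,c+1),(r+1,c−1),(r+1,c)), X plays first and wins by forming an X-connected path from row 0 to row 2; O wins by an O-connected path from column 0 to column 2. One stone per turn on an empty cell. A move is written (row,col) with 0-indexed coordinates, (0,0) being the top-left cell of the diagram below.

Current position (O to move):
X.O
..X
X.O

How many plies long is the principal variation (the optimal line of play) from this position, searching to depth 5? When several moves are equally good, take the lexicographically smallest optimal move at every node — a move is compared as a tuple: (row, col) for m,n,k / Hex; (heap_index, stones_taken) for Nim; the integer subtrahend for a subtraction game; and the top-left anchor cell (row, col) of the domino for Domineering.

PV length from [X.O/..X/X.O]: 3 plies

p1 O@[X.O/..X/X.O]: (0,1)[XOO/..X/X.O]-1 (1,0)[X.O/O.X/X.O]+1* (1,1)[X.O/.OX/X.O]-1 (2,1)[X.O/..X/XOO]-1
p2 X@[X.O/O.X/X.O]: (0,1)[XXO/O.X/X.O]-1* (1,1)[X.O/OXX/X.O]-1 (2,1)[X.O/O.X/XXO]-1
p3 O@[XXO/O.X/X.O]: (1,1)[XXO/OOX/X.O]+1* (2,1)[XXO/O.X/XOO]-1
p4 X@[XXO/OOX/X.O] terminal -1; root [X.O/..X/X.O] d5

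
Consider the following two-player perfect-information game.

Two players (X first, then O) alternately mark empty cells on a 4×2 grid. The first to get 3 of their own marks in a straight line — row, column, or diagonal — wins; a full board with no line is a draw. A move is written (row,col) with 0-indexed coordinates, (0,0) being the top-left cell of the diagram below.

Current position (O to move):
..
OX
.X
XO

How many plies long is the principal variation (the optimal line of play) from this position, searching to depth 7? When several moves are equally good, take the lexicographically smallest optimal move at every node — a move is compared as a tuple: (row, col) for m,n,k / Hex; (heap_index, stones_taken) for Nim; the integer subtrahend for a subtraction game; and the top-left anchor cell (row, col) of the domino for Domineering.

ply 1, O at ../OX/.X/XO | (0,0)=-1→O./OX/.X/XO; (0,1)=+0→.O/OX/.X/XO*; (2,0)=-1→../OX/OX/XO
ply 2, X at .O/OX/.X/XO | (0,0)=+0→XO/OX/.X/XO*; (2,0)=+0→.O/OX/XX/XO
ply 3, O at XO/OX/.X/XO | (2,0)=+0→XO/OX/OX/XO*
ply 4: XO/OX/OX/XO is terminal +0 (X); from ../OX/.X/XO depth 7

PV length from [../OX/.X/XO]: 3 plies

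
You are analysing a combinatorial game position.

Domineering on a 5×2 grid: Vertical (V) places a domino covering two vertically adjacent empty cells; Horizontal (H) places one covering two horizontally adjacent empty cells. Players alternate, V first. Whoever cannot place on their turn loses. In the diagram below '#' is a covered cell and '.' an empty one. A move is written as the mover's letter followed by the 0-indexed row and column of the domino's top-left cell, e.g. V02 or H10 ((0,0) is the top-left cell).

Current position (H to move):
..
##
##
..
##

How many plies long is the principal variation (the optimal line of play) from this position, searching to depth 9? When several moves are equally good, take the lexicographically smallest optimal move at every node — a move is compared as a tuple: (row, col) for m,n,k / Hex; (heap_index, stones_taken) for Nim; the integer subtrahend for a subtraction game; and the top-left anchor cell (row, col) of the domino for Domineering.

p1 H@[../##/##/../##]: H00[##/##/##/../##]+1* H30[../##/##/##/##]+1
p2 V@[##/##/##/../##] terminal -1; root [../##/##/../##] d9

PV length from [../##/##/../##]: 1 ply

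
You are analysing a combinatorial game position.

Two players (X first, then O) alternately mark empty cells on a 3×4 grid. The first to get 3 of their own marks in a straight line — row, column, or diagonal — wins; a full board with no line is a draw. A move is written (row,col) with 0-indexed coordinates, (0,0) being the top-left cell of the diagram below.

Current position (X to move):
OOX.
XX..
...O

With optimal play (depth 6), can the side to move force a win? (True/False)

X winning at [OOX./XX../...O]: True

p1 X@[OOX./XX../...O]: (0,3)[OOXX/XX../...O]-1 (1,2)[OOX./XXX./...O]+1* (1,3)[OOX./XX.X/...O]-1 (2,0)[OOX./XX../X..O]+1 (2,1)[OOX./XX../.X.O]-1 (2,2)[OOX./XX../..XO]-1
p2 O@[OOX./XXX./...O] terminal -1; root [OOX./XX../...O] d6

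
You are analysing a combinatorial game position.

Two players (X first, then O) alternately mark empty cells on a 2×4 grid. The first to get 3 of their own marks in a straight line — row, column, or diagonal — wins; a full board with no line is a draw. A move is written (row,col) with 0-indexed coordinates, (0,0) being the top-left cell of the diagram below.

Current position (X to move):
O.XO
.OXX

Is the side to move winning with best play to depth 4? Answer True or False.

X winning at [O.XO/.OXX]: False

[O.XO/.OXX] X move#1: (0,1):+0/OXXO/.OXX*, (1,0):+0/O.XO/XOXX
[OXXO/.OXX] O move#2: (1,0):+0/OXXO/OOXX*
[OXXO/OOXX] end (terminal +0, X#3); searched O.XO/.OXX to 4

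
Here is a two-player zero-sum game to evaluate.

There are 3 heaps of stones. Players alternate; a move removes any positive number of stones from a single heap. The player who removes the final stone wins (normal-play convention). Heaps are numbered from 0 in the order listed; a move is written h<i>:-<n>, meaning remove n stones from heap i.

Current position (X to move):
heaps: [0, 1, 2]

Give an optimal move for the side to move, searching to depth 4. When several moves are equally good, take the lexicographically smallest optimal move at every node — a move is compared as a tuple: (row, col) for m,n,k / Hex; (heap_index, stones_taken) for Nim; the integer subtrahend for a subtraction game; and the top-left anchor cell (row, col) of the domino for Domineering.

X's best at [(0,1,2)]: h2:-1

ply 1, X at (0,1,2) | h1:-1=-1→(0,0,2); h2:-1=+1→(0,1,1)*; h2:-2=-1→(0,1,0)
ply 2, O at (0,1,1) | h1:-1=-1→(0,0,1)*; h2:-1=-1→(0,1,0)
ply 3, X at (0,0,1) | h2:-1=+1→(0,0,0)*
ply 4: (0,0,0) is terminal -1 (O); from (0,1,2) depth 4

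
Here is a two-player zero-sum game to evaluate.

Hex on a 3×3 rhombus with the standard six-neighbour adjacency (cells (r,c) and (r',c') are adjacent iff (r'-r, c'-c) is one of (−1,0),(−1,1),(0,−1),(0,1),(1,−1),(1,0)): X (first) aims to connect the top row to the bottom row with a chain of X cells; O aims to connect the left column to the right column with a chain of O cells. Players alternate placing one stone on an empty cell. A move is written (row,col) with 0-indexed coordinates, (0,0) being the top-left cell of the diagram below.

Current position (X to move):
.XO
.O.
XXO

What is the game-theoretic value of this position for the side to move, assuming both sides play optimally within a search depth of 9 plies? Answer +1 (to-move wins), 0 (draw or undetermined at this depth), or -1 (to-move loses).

value(.XO/.O./XXO, X) = +1

p1 X@[.XO/.O./XXO]: (0,0)[XXO/.O./XXO]-1 (1,0)[.XO/XO./XXO]+1* (1,2)[.XO/.OX/XXO]-1
p2 O@[.XO/XO./XXO] terminal -1; root [.XO/.O./XXO] d9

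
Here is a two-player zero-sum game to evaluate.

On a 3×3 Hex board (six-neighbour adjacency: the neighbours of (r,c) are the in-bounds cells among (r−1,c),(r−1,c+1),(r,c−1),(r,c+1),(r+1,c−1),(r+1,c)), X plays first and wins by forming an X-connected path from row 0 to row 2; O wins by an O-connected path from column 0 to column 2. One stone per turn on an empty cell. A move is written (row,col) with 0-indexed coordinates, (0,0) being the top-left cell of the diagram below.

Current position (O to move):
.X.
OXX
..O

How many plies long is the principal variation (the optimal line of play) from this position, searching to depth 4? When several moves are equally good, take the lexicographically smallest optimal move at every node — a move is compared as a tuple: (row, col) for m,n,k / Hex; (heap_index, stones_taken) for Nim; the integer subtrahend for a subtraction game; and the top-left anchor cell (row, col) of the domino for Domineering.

PV length from [.X./OXX/..O]: 4 plies

ply 1, O at .X./OXX/..O | (0,0)=-1→OX./OXX/..O*; (0,2)=-1→.XO/OXX/..O; (2,0)=-1→.X./OXX/O.O; (2,1)=-1→.X./OXX/.OO
ply 2, X at OX./OXX/..O | (0,2)=+1→OXX/OXX/..O*; (2,0)=+1→OX./OXX/X.O; (2,1)=+1→OX./OXX/.XO
ply 3, O at OXX/OXX/..O | (2,0)=-1→OXX/OXX/O.O*; (2,1)=-1→OXX/OXX/.OO
ply 4, X at OXX/OXX/O.O | (2,1)=+1→OXX/OXX/OXO*
ply 5: OXX/OXX/OXO is terminal -1 (O); from .X./OXX/..O depth 4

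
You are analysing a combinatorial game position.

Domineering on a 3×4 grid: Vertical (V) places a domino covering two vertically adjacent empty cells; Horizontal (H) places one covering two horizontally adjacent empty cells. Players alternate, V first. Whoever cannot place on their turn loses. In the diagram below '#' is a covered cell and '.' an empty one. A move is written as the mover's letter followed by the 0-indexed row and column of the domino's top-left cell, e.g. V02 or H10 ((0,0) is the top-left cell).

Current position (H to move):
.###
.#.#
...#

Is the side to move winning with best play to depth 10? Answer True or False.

H winning at [.###/.#.#/...#]: False

ply 1, H at .###/.#.#/...# | H20=-1→.###/.#.#/##.#*; H21=-1→.###/.#.#/.###
ply 2, V at .###/.#.#/##.# | V00=+1→####/##.#/##.#*; V12=+1→.###/.###/####
ply 3: ####/##.#/##.# is terminal -1 (H); from .###/.#.#/...# depth 10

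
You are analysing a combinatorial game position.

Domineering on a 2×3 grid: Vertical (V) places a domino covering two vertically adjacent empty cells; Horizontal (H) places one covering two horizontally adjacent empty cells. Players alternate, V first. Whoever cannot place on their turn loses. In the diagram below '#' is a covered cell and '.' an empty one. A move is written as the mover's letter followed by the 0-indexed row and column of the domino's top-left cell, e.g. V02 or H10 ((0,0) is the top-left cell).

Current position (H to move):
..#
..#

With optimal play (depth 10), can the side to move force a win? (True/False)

ply 1, H at ..#/..# | H00=+1→###/..#*; H10=+1→..#/###
ply 2: ###/..# is terminal -1 (V); from ..#/..# depth 10

H winning at [..#/..#]: True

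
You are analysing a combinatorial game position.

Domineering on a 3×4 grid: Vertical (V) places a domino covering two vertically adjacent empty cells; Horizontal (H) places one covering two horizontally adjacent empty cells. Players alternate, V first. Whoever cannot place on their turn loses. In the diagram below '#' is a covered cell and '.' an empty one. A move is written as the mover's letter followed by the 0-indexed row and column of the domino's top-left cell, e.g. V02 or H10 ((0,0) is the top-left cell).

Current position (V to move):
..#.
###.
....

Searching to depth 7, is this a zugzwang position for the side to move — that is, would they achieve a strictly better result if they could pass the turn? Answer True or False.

zugzwang(..#./###./...., V) = False

ply 1, V at ..#./###./.... | V03=-1→..##/####/....*; V13=-1→..#./####/...#
ply 2, H at ..##/####/.... | H00=+1→####/####/....*; H20=+1→..##/####/##..; H21=+1→..##/####/.##.; H22=+1→..##/####/..##
ply 3: ####/####/.... is terminal -1 (V); from ..#./###./.... depth 7
suppose V passes — search the same position with H to move:
pass> ply 1, H at ..#./###./.... | H00=+1→###./###./....*; H20=+1→..#./###./##..; H21=+1→..#./###./.##.; H22=+1→..#./###./..##
pass> ply 2, V at ###./###./.... | V03=-1→####/####/....*; V13=-1→###./####/...#
pass> ply 3, H at ####/####/.... | H20=+1→####/####/##..*; H21=+1→####/####/.##.; H22=+1→####/####/..##
pass> ply 4: ####/####/##.. is terminal -1 (V); from ..#./###./.... depth 7
for V: play -1, pass -1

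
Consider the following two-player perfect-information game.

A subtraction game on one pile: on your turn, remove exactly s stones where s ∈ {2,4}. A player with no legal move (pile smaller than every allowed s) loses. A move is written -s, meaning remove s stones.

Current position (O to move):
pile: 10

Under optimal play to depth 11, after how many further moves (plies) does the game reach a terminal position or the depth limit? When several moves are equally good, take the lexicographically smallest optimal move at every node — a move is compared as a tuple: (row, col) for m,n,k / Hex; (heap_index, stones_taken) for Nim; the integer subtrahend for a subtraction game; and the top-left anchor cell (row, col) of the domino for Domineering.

PV length from [10]: 3 plies

[10] O move#1: -2:-1/8, -4:+1/6*
[6] X move#2: -2:-1/4*, -4:-1/2
[4] O move#3: -2:-1/2, -4:+1/0*
[0] end (terminal -1, X#4); searched 10 to 11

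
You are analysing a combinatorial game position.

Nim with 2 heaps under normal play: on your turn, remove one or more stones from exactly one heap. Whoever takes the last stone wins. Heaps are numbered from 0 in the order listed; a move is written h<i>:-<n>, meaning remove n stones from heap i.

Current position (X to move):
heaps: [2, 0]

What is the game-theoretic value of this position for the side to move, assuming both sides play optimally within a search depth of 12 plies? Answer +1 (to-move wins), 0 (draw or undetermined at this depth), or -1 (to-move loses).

ply 1, X at (2,0) | h0:-1=-1→(1,0); h0:-2=+1→(0,0)*
ply 2: (0,0) is terminal -1 (O); from (2,0) depth 12

value((2,0), X) = +1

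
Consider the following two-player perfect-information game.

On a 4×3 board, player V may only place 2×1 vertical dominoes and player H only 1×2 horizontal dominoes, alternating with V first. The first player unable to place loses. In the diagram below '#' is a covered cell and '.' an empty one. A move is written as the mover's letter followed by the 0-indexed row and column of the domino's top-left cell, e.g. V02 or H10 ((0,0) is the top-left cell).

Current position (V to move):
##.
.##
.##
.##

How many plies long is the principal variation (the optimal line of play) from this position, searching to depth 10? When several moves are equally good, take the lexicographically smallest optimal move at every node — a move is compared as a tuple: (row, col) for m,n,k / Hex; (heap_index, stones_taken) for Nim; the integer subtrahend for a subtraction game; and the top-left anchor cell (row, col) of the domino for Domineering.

PV length from [##./.##/.##/.##]: 1 ply

ply 1, V at ##./.##/.##/.## | V10=+1→##./###/###/.##*; V20=+1→##./.##/###/###
ply 2: ##./###/###/.## is terminal -1 (H); from ##./.##/.##/.## depth 10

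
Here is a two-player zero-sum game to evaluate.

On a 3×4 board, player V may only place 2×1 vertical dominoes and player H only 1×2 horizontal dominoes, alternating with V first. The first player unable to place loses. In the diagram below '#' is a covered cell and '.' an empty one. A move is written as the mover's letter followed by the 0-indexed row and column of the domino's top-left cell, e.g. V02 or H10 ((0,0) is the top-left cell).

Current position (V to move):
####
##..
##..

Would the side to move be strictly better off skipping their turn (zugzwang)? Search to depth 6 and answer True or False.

zugzwang(####/##../##.., V) = False

[####/##../##..] V move#1: V12:+1/####/###./###.*, V13:+1/####/##.#/##.#
[####/###./###.] end (terminal -1, H#2); searched ####/##../##.. to 6
pass branch (H moves first from the same position):
  | [####/##../##..] H move#1: H12:+1/####/####/##..*, H22:+1/####/##../####
  | [####/####/##..] end (terminal -1, V#2); searched ####/##../##.. to 6
V moving scores +1; V passing scores -1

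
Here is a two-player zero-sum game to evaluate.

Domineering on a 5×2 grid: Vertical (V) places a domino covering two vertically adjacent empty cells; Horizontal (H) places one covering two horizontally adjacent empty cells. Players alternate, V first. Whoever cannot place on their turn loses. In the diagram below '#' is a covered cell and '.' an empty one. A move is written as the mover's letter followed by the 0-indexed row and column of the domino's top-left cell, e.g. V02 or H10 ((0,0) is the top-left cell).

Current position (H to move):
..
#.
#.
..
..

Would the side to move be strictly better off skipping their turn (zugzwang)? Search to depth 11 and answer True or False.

[../#./#./../..] H move#1: H00:-1/##/#./#./../.., H30:+1/../#./#./##/..*, H40:+1/../#./#./../##
[../#./#./##/..] V move#2: V01:-1/.#/##/#./##/..*, V11:-1/../##/##/##/..
[.#/##/#./##/..] H move#3: H40:+1/.#/##/#./##/##*
[.#/##/#./##/##] end (terminal -1, V#4); searched ../#./#./../.. to 11
if H skipped the turn, V would face:
~ [../#./#./../..] V move#1: V01:-1/.#/##/#./../.., V11:-1/../##/##/../.., V21:+1/../#./##/.#/..*, V30:+1/../#./#./#./#., V31:+1/../#./#./.#/.#
~ [../#./##/.#/..] H move#2: H00:-1/##/#./##/.#/..*, H40:-1/../#./##/.#/##
~ [##/#./##/.#/..] V move#3: V30:+1/##/#./##/##/#.*
~ [##/#./##/##/#.] end (terminal -1, H#4); searched ../#./#./../.. to 11
compare (H): move=+1 vs pass=-1

zugzwang(../#./#./../.., H) = False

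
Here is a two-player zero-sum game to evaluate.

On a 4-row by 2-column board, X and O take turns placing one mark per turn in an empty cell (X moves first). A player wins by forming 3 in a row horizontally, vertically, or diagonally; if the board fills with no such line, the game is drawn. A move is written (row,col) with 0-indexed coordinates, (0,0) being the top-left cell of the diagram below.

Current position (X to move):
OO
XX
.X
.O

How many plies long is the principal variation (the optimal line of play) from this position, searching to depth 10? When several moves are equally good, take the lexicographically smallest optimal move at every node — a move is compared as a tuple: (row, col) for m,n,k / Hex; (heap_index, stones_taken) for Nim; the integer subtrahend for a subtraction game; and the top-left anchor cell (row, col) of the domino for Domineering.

PV length from [OO/XX/.X/.O]: 2 plies

p1 X@[OO/XX/.X/.O]: (2,0)[OO/XX/XX/.O]+0* (3,0)[OO/XX/.X/XO]+0
p2 O@[OO/XX/XX/.O]: (3,0)[OO/XX/XX/OO]+0*
p3 X@[OO/XX/XX/OO] terminal +0; root [OO/XX/.X/.O] d10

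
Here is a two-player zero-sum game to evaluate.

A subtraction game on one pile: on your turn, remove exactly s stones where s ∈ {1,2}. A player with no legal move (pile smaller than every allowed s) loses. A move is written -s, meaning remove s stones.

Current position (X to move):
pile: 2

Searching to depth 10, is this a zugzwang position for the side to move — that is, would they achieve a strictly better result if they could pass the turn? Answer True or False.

zugzwang(2, X) = False

ply 1, X at 2 | -1=-1→1; -2=+1→0*
ply 2: 0 is terminal -1 (O); from 2 depth 10
if X skipped the turn, O would face:
~ ply 1, O at 2 | -1=-1→1; -2=+1→0*
~ ply 2: 0 is terminal -1 (X); from 2 depth 10
compare (X): move=+1 vs pass=-1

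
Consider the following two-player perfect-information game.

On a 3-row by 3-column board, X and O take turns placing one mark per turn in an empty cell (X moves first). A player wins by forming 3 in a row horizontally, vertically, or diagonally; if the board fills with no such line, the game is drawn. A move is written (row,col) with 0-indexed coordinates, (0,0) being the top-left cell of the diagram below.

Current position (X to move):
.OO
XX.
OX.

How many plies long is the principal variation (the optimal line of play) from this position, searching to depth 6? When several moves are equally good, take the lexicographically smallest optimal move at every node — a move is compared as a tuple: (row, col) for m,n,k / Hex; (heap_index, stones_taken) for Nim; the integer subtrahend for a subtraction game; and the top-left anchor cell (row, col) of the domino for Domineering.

ply 1, X at .OO/XX./OX. | (0,0)=+1→XOO/XX./OX.*; (1,2)=+1→.OO/XXX/OX.; (2,2)=-1→.OO/XX./OXX
ply 2, O at XOO/XX./OX. | (1,2)=-1→XOO/XXO/OX.*; (2,2)=-1→XOO/XX./OXO
ply 3, X at XOO/XXO/OX. | (2,2)=+1→XOO/XXO/OXX*
ply 4: XOO/XXO/OXX is terminal -1 (O); from .OO/XX./OX. depth 6

PV length from [.OO/XX./OX.]: 3 plies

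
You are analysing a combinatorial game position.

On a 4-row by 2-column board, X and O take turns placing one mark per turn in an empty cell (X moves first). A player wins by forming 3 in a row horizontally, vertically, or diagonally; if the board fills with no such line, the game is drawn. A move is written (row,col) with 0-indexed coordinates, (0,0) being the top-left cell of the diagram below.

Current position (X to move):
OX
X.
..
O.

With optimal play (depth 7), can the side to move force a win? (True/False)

ply 1, X at OX/X./../O. | (1,1)=+0→OX/XX/../O.*; (2,0)=+0→OX/X./X./O.; (2,1)=+0→OX/X./.X/O.; (3,1)=+0→OX/X./../OX
ply 2, O at OX/XX/../O. | (2,0)=-1→OX/XX/O./O.; (2,1)=+0→OX/XX/.O/O.*; (3,1)=-1→OX/XX/../OO
ply 3, X at OX/XX/.O/O. | (2,0)=+0→OX/XX/XO/O.*; (3,1)=+0→OX/XX/.O/OX
ply 4, O at OX/XX/XO/O. | (3,1)=+0→OX/XX/XO/OO*
ply 5: OX/XX/XO/OO is terminal +0 (X); from OX/X./../O. depth 7

X winning at [OX/X./../O.]: False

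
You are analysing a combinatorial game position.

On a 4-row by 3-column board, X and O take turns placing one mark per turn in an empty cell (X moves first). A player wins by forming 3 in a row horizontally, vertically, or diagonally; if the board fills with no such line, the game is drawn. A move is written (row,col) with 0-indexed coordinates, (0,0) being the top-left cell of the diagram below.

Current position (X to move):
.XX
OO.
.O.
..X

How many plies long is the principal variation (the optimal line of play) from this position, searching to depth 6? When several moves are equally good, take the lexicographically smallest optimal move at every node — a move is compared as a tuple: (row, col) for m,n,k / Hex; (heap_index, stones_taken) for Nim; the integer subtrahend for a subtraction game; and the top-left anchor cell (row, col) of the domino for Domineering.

PV length from [.XX/OO./.O./..X]: 1 ply

p1 X@[.XX/OO./.O./..X]: (0,0)[XXX/OO./.O./..X]+1* (1,2)[.XX/OOX/.O./..X]-1 (2,0)[.XX/OO./XO./..X]-1 (2,2)[.XX/OO./.OX/..X]-1 (3,0)[.XX/OO./.O./X.X]-1 (3,1)[.XX/OO./.O./.XX]-1
p2 O@[XXX/OO./.O./..X] terminal -1; root [.XX/OO./.O./..X] d6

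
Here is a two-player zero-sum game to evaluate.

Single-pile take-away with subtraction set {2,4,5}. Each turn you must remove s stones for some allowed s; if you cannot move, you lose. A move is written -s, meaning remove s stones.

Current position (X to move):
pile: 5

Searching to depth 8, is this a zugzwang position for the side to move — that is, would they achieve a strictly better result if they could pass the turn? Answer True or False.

zugzwang(5, X) = False

p1 X@[5]: -2[3]-1 -4[1]+1* -5[0]+1
p2 O@[1] terminal -1; root [5] d8
if X skipped the turn, O would face:
~ p1 O@[5]: -2[3]-1 -4[1]+1* -5[0]+1
~ p2 X@[1] terminal -1; root [5] d8
compare (X): move=+1 vs pass=-1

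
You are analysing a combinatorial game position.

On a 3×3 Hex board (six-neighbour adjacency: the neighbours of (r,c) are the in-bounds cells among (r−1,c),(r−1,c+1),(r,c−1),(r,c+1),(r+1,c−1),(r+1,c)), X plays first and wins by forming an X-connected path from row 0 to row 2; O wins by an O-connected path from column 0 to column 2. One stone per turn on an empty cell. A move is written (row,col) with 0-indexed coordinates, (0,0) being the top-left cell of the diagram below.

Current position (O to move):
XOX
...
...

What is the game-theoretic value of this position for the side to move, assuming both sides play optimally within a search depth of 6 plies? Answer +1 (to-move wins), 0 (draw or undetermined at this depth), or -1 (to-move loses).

value(XOX/.../..., O) = -1

p1 O@[XOX/.../...]: (1,0)[XOX/O../...]-1* (1,1)[XOX/.O./...]-1 (1,2)[XOX/..O/...]-1 (2,0)[XOX/.../O..]-1 (2,1)[XOX/.../.O.]-1 (2,2)[XOX/.../..O]-1
p2 X@[XOX/O../...]: (1,1)[XOX/OX./...]+1* (1,2)[XOX/O.X/...]+1 (2,0)[XOX/O../X..]+1 (2,1)[XOX/O../.X.]+1 (2,2)[XOX/O../..X]+1
p3 O@[XOX/OX./...]: (1,2)[XOX/OXO/...]-1* (2,0)[XOX/OX./O..]-1 (2,1)[XOX/OX./.O.]-1 (2,2)[XOX/OX./..O]-1
p4 X@[XOX/OXO/...]: (2,0)[XOX/OXO/X..]+1* (2,1)[XOX/OXO/.X.]+1 (2,2)[XOX/OXO/..X]+1
p5 O@[XOX/OXO/X..] terminal -1; root [XOX/.../...] d6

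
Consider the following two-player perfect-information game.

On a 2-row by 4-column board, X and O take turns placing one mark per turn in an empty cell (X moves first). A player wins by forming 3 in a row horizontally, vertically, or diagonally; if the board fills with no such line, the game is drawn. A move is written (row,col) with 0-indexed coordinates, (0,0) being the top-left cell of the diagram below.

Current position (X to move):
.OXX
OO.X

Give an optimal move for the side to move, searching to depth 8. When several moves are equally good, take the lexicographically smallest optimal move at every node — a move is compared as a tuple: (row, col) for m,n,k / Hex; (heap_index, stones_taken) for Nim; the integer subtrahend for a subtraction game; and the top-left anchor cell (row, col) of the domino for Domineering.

[.OXX/OO.X] X move#1: (0,0):-1/XOXX/OO.X, (1,2):+0/.OXX/OOXX*
[.OXX/OOXX] O move#2: (0,0):+0/OOXX/OOXX*
[OOXX/OOXX] end (terminal +0, X#3); searched .OXX/OO.X to 8

X's best at [.OXX/OO.X]: (1,2)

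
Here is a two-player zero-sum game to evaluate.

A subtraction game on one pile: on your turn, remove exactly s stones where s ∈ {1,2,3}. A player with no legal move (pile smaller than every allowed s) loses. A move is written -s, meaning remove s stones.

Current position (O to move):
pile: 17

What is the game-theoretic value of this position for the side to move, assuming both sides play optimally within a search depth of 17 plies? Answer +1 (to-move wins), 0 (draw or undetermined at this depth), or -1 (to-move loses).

[17] O move#1: -1:+1/16*, -2:-1/15, -3:-1/14
[16] X move#2: -1:-1/15*, -2:-1/14, -3:-1/13
[15] O move#3: -1:-1/14, -2:-1/13, -3:+1/12*
[12] X move#4: -1:-1/11*, -2:-1/10, -3:-1/9
[11] O move#5: -1:-1/10, -2:-1/9, -3:+1/8*
[8] X move#6: -1:-1/7*, -2:-1/6, -3:-1/5
[7] O move#7: -1:-1/6, -2:-1/5, -3:+1/4*
[4] X move#8: -1:-1/3*, -2:-1/2, -3:-1/1
[3] O move#9: -1:-1/2, -2:-1/1, -3:+1/0*
[0] end (terminal -1, X#10); searched 17 to 17

value(17, O) = +1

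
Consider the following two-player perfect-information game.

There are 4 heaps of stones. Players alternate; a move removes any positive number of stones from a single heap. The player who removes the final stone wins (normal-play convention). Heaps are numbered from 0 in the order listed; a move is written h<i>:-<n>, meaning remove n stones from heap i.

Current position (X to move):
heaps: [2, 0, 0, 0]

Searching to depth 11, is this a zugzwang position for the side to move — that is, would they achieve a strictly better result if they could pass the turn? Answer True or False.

ply 1, X at (2,0,0,0) | h0:-1=-1→(1,0,0,0); h0:-2=+1→(0,0,0,0)*
ply 2: (0,0,0,0) is terminal -1 (O); from (2,0,0,0) depth 11
suppose X passes — search the same position with O to move:
pass> ply 1, O at (2,0,0,0) | h0:-1=-1→(1,0,0,0); h0:-2=+1→(0,0,0,0)*
pass> ply 2: (0,0,0,0) is terminal -1 (X); from (2,0,0,0) depth 11
for X: play +1, pass -1

zugzwang((2,0,0,0), X) = False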